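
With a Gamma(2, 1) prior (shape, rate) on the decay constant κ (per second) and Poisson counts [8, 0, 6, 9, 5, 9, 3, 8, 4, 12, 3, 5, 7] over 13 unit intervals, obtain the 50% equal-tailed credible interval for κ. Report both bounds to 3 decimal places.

[5.340, 6.205]

Posterior: Gamma(2+79, 1+13) = Gamma(81, 14) (shape, rate).
Equal-tailed 50% interval: Gamma(81, 14) quantiles at 0.25 and 0.75.
Posterior mean ≈ 5.786, SD ≈ 0.643; a Normal approximation gives roughly [5.352, 6.219].
Exact: lower = 5.340; upper = 6.205.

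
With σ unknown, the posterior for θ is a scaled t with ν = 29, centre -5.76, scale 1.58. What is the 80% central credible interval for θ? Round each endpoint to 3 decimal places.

The t_29 distribution is symmetric; the 80% interval is -5.76 ± t·1.58 with t_{0.9,29} = 1.311.
Half-width: 1.311 × 1.58 = 2.072.
-5.76 − 2.072 = -7.832; -5.76 + 2.072 = -3.688.

[-7.832, -3.688]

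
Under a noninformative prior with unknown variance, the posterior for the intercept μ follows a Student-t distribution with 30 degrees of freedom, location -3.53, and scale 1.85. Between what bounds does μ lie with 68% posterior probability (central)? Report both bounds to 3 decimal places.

[-5.401, -1.659]

The t_30 distribution is symmetric; the 68% interval is -3.53 ± t·1.85 with t_{0.84,30} = 1.011.
Half-width: 1.011 × 1.85 = 1.871.
-3.53 − 1.871 = -5.401; -3.53 + 1.871 = -1.659.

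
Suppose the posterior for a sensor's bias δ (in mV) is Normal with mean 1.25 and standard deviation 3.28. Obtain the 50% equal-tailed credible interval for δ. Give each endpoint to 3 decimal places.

The posterior is symmetric, so the 50% equal-tailed interval is δ = 1.25 ± z·3.28 with z = 0.674.
Half-width: 0.674 × 3.28 = 2.212.
1.25 − 2.212 = -0.962; 1.25 + 2.212 = 3.462.

[-0.962, 3.462]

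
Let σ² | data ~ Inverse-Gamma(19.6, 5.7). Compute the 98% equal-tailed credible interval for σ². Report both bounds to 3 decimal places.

[0.182, 0.528]

Inverse-Gamma(19.6, 5.7) quantiles: F⁻¹(0.01) and F⁻¹(0.99).
Equivalently, 1/σ² ~ Gamma(19.6, rate = 5.7); invert its 0.99 and 0.01 quantiles.
Posterior mean ≈ 0.306, SD ≈ 0.073; a Normal approximation gives roughly [0.137, 0.476].
Exact: lower = 0.182; upper = 0.528.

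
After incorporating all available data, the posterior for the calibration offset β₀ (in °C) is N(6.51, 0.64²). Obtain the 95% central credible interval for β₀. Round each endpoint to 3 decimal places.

The posterior is symmetric, so the 95% equal-tailed interval is β₀ = 6.51 ± z·0.64 with z = 1.960.
Half-width: 1.960 × 0.64 = 1.254.
6.51 − 1.254 = 5.256; 6.51 + 1.254 = 7.764.

[5.256, 7.764]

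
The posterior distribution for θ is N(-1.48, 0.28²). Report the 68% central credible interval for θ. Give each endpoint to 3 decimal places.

The posterior is symmetric, so the 68% equal-tailed interval is θ = -1.48 ± z·0.28 with z = 0.994.
Half-width: 0.994 × 0.28 = 0.278.
-1.48 − 0.278 = -1.758; -1.48 + 0.278 = -1.202.

[-1.758, -1.202]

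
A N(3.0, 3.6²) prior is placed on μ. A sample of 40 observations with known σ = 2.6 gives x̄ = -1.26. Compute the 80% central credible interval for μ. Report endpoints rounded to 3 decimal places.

[-1.729, -0.682]

Posterior precision = 1/3.6² + 40/2.6² = 0.0772 + 5.9172 = 5.9943, so posterior SD = 0.4084.
Posterior mean = (3.0/3.6² + 40·-1.26/2.6²) / 5.9943 = -1.2052.
Interval: -1.2052 ± 1.282 × 0.4084 → [-1.729, -0.682].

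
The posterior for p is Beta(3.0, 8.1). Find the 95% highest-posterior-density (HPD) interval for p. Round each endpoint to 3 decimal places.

The posterior is unimodal and skewed, so the HPD interval has equal density at both endpoints and is the shortest 95% interval.
Solving f(0.046) = f(0.518) with F(0.518) − F(0.046) = 0.95 gives [0.046, 0.518].
For comparison, the equal-tailed interval is [0.066, 0.552]; the HPD is narrower and shifted toward the mode.

[0.046, 0.518]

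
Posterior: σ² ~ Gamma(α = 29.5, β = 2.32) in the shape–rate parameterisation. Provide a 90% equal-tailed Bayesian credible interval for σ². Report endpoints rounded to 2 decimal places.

[9.12, 16.80]

Posterior: Gamma(shape 29.5, rate 2.32).
Equal-tailed 90% interval: Gamma(29.5, 2.32) quantiles at 0.05 and 0.95.
Posterior mean ≈ 12.72, SD ≈ 2.34; a Normal approximation gives roughly [8.86, 16.57].
Exact: lower = 9.12; upper = 16.80.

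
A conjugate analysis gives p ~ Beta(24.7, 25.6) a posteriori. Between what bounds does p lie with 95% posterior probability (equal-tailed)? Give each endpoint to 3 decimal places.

Posterior: Beta(24.7, 25.6).
Equal-tailed 95% interval: the 0.025 and 0.975 quantiles of Beta(24.7, 25.6).
Posterior mean ≈ 0.491, SD ≈ 0.070; a Normal approximation gives roughly [0.354, 0.628].
Exact: F⁻¹(0.025) = 0.355; F⁻¹(0.975) = 0.628.

[0.355, 0.628]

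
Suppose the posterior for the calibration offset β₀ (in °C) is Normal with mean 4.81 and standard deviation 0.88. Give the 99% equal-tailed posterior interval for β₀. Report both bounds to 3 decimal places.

The posterior is symmetric, so the 99% equal-tailed interval is β₀ = 4.81 ± z·0.88 with z = 2.576.
Half-width: 2.576 × 0.88 = 2.267.
4.81 − 2.267 = 2.543; 4.81 + 2.267 = 7.077.

[2.543, 7.077]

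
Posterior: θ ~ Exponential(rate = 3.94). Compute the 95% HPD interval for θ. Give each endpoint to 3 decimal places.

The exponential density is strictly decreasing on [0, ∞), so the HPD interval is anchored at 0: [0, q] with P(θ ≤ q) = 0.95.
q = −ln(1 − 0.95) / 3.94 = 2.9957 / 3.94 = 0.760.

[0.000, 0.760]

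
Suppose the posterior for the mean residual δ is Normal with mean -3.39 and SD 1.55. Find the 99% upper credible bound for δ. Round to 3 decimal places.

0.216

Need U with P(δ ≤ U) = 0.99: U = -3.39 + z_{0.01}·1.55.
z = 2.326; U = -3.39 + 2.326 × 1.55 = 0.216.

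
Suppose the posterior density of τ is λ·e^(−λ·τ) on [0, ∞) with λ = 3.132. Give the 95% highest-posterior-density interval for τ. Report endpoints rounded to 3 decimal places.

The exponential density is strictly decreasing on [0, ∞), so the HPD interval is anchored at 0: [0, q] with P(τ ≤ q) = 0.95.
q = −ln(1 − 0.95) / 3.132 = 2.9957 / 3.132 = 0.956.

[0.000, 0.956]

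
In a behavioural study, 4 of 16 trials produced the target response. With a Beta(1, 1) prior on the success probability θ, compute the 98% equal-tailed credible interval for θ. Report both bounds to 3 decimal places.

[0.082, 0.543]

Posterior: Beta(1+4, 1+12) = Beta(5, 13).
Equal-tailed 98% interval: the 0.01 and 0.99 quantiles of Beta(5, 13).
Posterior mean ≈ 0.278, SD ≈ 0.103; a Normal approximation gives roughly [0.039, 0.517].
Exact: F⁻¹(0.01) = 0.082; F⁻¹(0.99) = 0.543.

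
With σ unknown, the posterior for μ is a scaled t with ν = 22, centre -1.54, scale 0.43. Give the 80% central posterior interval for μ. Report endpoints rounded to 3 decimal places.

The t_22 distribution is symmetric; the 80% interval is -1.54 ± t·0.43 with t_{0.9,22} = 1.321.
Half-width: 1.321 × 0.43 = 0.568.
-1.54 − 0.568 = -2.108; -1.54 + 0.568 = -0.972.

[-2.108, -0.972]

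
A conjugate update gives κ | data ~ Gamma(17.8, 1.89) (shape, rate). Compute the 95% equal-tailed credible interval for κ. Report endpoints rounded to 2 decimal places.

Posterior: Gamma(shape 17.8, rate 1.89).
Equal-tailed 95% interval: Gamma(17.8, 1.89) quantiles at 0.025 and 0.975.
Posterior mean ≈ 9.42, SD ≈ 2.23; a Normal approximation gives roughly [5.04, 13.79].
Exact: lower = 5.56; upper = 14.27.

[5.56, 14.27]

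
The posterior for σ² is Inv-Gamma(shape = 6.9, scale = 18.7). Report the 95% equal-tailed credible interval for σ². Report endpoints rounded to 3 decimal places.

Inverse-Gamma(6.9, 18.7) quantiles: F⁻¹(0.025) and F⁻¹(0.975).
Equivalently, 1/σ² ~ Gamma(6.9, rate = 18.7); invert its 0.975 and 0.025 quantiles.
Posterior mean ≈ 3.169, SD ≈ 1.432; a Normal approximation gives roughly [0.363, 5.976].
Exact: lower = 1.447; upper = 6.796.

[1.447, 6.796]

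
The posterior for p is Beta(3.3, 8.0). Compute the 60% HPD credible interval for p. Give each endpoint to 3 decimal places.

The posterior is unimodal and skewed, so the HPD interval has equal density at both endpoints and is the shortest 60% interval.
Solving f(0.148) = f(0.369) with F(0.369) − F(0.148) = 0.60 gives [0.148, 0.369].
For comparison, the equal-tailed interval is [0.176, 0.402]; the HPD is narrower and shifted toward the mode.

[0.148, 0.369]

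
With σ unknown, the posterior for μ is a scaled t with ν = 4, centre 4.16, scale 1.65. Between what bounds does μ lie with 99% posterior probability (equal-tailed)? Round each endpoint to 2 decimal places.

[-3.44, 11.76]

The t_4 distribution is symmetric; the 99% interval is 4.16 ± t·1.65 with t_{0.995,4} = 4.604.
Half-width: 4.604 × 1.65 = 7.60.
4.16 − 7.60 = -3.44; 4.16 + 7.60 = 11.76.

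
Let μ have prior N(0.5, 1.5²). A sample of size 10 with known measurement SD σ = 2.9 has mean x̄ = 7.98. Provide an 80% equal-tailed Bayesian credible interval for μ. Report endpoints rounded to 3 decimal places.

Posterior precision = 1/1.5² + 10/2.9² = 0.4444 + 1.1891 = 1.6335, so posterior SD = 0.7824.
Posterior mean = (0.5/1.5² + 10·7.98/2.9²) / 1.6335 = 5.9448.
Interval: 5.9448 ± 1.282 × 0.7824 → [4.942, 6.948].

[4.942, 6.948]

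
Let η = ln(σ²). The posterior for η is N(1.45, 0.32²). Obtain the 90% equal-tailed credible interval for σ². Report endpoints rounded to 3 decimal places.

[2.518, 7.216]

On the log scale the 90% interval is 1.45 ± 1.645 × 0.32 = [0.9236, 1.9764].
Exponentiate: [e^0.9236, e^1.9764] = [2.518, 7.216].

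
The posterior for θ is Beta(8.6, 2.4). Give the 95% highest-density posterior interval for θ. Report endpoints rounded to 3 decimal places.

[0.551, 0.980]

The posterior is unimodal and skewed, so the HPD interval has equal density at both endpoints and is the shortest 95% interval.
Solving f(0.551) = f(0.980) with F(0.980) − F(0.551) = 0.95 gives [0.551, 0.980].
For comparison, the equal-tailed interval is [0.508, 0.960]; the HPD is narrower and shifted toward the mode.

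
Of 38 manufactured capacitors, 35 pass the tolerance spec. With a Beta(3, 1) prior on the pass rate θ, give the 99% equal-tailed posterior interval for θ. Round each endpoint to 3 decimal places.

Posterior: Beta(3+35, 1+3) = Beta(38, 4).
Equal-tailed 99% interval: the 0.005 and 0.995 quantiles of Beta(38, 4).
Posterior mean ≈ 0.905, SD ≈ 0.045; a Normal approximation gives roughly [0.789, 1.020].
Exact: F⁻¹(0.005) = 0.757; F⁻¹(0.995) = 0.983.

[0.757, 0.983]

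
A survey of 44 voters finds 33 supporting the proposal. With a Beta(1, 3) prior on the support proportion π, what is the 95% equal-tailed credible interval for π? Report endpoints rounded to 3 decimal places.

[0.574, 0.827]

Posterior: Beta(1+33, 3+11) = Beta(34, 14).
Equal-tailed 95% interval: the 0.025 and 0.975 quantiles of Beta(34, 14).
Posterior mean ≈ 0.708, SD ≈ 0.065; a Normal approximation gives roughly [0.581, 0.836].
Exact: F⁻¹(0.025) = 0.574; F⁻¹(0.975) = 0.827.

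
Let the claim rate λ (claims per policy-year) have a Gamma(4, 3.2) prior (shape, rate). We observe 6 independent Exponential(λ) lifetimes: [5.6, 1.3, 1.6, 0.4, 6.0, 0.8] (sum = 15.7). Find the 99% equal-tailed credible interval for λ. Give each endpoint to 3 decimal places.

[0.197, 1.058]

Posterior: Gamma(4+6, 3.2+15.7) = Gamma(10, 18.9) (shape, rate).
Equal-tailed 99% interval: Gamma(10, 18.9) quantiles at 0.005 and 0.995.
Posterior mean ≈ 0.529, SD ≈ 0.167; a Normal approximation gives roughly [0.098, 0.960].
Exact: lower = 0.197; upper = 1.058.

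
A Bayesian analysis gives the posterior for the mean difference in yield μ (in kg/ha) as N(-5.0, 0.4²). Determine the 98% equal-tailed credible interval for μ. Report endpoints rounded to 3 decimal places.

[-5.931, -4.069]

The posterior is symmetric, so the 98% equal-tailed interval is μ = -5.0 ± z·0.4 with z = 2.326.
Half-width: 2.326 × 0.4 = 0.931.
-5.0 − 0.931 = -5.931; -5.0 + 0.931 = -4.069.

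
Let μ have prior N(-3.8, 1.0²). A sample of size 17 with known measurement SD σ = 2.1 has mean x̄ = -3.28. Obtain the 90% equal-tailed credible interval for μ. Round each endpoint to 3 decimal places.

[-4.134, -2.641]

Posterior precision = 1/1.0² + 17/2.1² = 1.0000 + 3.8549 = 4.8549, so posterior SD = 0.4538.
Posterior mean = (-3.8/1.0² + 17·-3.28/2.1²) / 4.8549 = -3.3871.
Interval: -3.3871 ± 1.645 × 0.4538 → [-4.134, -2.641].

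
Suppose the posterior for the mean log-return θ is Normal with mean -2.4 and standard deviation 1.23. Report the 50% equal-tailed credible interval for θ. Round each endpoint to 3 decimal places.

[-3.230, -1.570]

The posterior is symmetric, so the 50% equal-tailed interval is θ = -2.4 ± z·1.23 with z = 0.674.
Half-width: 0.674 × 1.23 = 0.830.
-2.4 − 0.830 = -3.230; -2.4 + 0.830 = -1.570.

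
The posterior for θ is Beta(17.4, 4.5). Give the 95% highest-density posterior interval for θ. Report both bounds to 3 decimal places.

The posterior is unimodal and skewed, so the HPD interval has equal density at both endpoints and is the shortest 95% interval.
Solving f(0.628) = f(0.945) with F(0.945) − F(0.628) = 0.95 gives [0.628, 0.945].
For comparison, the equal-tailed interval is [0.607, 0.932]; the HPD is narrower and shifted toward the mode.

[0.628, 0.945]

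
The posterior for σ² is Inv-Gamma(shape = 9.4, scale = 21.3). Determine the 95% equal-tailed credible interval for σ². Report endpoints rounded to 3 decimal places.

[1.307, 4.857]

Inverse-Gamma(9.4, 21.3) quantiles: F⁻¹(0.025) and F⁻¹(0.975).
Equivalently, 1/σ² ~ Gamma(9.4, rate = 21.3); invert its 0.975 and 0.025 quantiles.
Posterior mean ≈ 2.536, SD ≈ 0.932; a Normal approximation gives roughly [0.709, 4.363].
Exact: lower = 1.307; upper = 4.857.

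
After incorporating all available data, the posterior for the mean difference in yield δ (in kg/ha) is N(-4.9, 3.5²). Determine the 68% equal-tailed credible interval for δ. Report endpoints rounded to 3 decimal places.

[-8.381, -1.419]

The posterior is symmetric, so the 68% equal-tailed interval is δ = -4.9 ± z·3.5 with z = 0.994.
Half-width: 0.994 × 3.5 = 3.481.
-4.9 − 3.481 = -8.381; -4.9 + 3.481 = -1.419.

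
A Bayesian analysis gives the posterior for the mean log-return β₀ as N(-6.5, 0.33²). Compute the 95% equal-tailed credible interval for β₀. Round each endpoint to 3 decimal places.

The posterior is symmetric, so the 95% equal-tailed interval is β₀ = -6.5 ± z·0.33 with z = 1.960.
Half-width: 1.960 × 0.33 = 0.647.
-6.5 − 0.647 = -7.147; -6.5 + 0.647 = -5.853.

[-7.147, -5.853]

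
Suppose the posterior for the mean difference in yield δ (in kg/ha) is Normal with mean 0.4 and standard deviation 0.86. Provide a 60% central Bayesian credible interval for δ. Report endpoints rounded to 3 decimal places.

[-0.324, 1.124]

The posterior is symmetric, so the 60% equal-tailed interval is δ = 0.4 ± z·0.86 with z = 0.842.
Half-width: 0.842 × 0.86 = 0.724.
0.4 − 0.724 = -0.324; 0.4 + 0.724 = 1.124.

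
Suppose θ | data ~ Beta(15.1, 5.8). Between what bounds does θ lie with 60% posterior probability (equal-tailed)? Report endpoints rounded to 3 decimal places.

Posterior: Beta(15.1, 5.8).
Equal-tailed 60% interval: the 0.2 and 0.8 quantiles of Beta(15.1, 5.8).
Posterior mean ≈ 0.722, SD ≈ 0.096; a Normal approximation gives roughly [0.642, 0.803].
Exact: F⁻¹(0.2) = 0.642; F⁻¹(0.8) = 0.806.

[0.642, 0.806]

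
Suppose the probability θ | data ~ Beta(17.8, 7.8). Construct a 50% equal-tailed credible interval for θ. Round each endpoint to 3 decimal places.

[0.637, 0.759]

Posterior: Beta(17.8, 7.8).
Equal-tailed 50% interval: the 0.25 and 0.75 quantiles of Beta(17.8, 7.8).
Posterior mean ≈ 0.695, SD ≈ 0.089; a Normal approximation gives roughly [0.635, 0.756].
Exact: F⁻¹(0.25) = 0.637; F⁻¹(0.75) = 0.759.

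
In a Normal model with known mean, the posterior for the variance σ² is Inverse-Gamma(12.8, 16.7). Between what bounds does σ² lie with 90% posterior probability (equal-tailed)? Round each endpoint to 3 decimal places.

[0.870, 2.216]

Inverse-Gamma(12.8, 16.7) quantiles: F⁻¹(0.05) and F⁻¹(0.95).
Equivalently, 1/σ² ~ Gamma(12.8, rate = 16.7); invert its 0.95 and 0.05 quantiles.
Posterior mean ≈ 1.415, SD ≈ 0.431; a Normal approximation gives roughly [0.707, 2.124].
Exact: lower = 0.870; upper = 2.216.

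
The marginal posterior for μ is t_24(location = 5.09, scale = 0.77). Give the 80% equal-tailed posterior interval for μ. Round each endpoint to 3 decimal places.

[4.075, 6.105]

The t_24 distribution is symmetric; the 80% interval is 5.09 ± t·0.77 with t_{0.9,24} = 1.318.
Half-width: 1.318 × 0.77 = 1.015.
5.09 − 1.015 = 4.075; 5.09 + 1.015 = 6.105.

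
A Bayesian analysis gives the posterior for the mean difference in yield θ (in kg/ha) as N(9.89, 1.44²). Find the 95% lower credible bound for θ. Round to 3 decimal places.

Need L with P(θ ≥ L) = 0.95: L = 9.89 − z_{0.05}·1.44.
z = 1.645; L = 9.89 − 1.645 × 1.44 = 7.521.

7.521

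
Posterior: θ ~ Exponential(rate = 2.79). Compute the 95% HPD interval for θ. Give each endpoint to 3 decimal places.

The exponential density is strictly decreasing on [0, ∞), so the HPD interval is anchored at 0: [0, q] with P(θ ≤ q) = 0.95.
q = −ln(1 − 0.95) / 2.79 = 2.9957 / 2.79 = 1.074.

[0.000, 1.074]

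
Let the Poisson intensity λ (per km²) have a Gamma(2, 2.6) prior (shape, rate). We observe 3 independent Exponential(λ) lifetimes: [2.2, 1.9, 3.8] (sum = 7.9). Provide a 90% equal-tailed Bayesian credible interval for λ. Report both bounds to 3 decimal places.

Posterior: Gamma(2+3, 2.6+7.9) = Gamma(5, 10.5) (shape, rate).
Equal-tailed 90% interval: Gamma(5, 10.5) quantiles at 0.05 and 0.95.
Posterior mean ≈ 0.476, SD ≈ 0.213; a Normal approximation gives roughly [0.126, 0.826].
Exact: lower = 0.188; upper = 0.872.

[0.188, 0.872]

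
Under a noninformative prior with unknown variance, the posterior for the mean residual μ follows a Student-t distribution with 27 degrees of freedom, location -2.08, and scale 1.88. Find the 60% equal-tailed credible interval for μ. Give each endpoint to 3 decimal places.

[-3.688, -0.472]

The t_27 distribution is symmetric; the 60% interval is -2.08 ± t·1.88 with t_{0.8,27} = 0.855.
Half-width: 0.855 × 1.88 = 1.608.
-2.08 − 1.608 = -3.688; -2.08 + 1.608 = -0.472.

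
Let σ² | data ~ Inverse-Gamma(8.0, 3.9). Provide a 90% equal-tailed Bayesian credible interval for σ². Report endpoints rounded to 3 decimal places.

Inverse-Gamma(8.0, 3.9) quantiles: F⁻¹(0.05) and F⁻¹(0.95).
Equivalently, 1/σ² ~ Gamma(8.0, rate = 3.9); invert its 0.95 and 0.05 quantiles.
Posterior mean ≈ 0.557, SD ≈ 0.227; a Normal approximation gives roughly [0.183, 0.931].
Exact: lower = 0.297; upper = 0.980.

[0.297, 0.980]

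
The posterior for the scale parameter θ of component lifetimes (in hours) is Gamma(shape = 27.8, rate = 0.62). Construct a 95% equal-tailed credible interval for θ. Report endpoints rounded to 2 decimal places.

[29.75, 62.98]

Posterior: Gamma(shape 27.8, rate 0.62).
Equal-tailed 95% interval: Gamma(27.8, 0.62) quantiles at 0.025 and 0.975.
Posterior mean ≈ 44.84, SD ≈ 8.50; a Normal approximation gives roughly [28.17, 61.51].
Exact: lower = 29.75; upper = 62.98.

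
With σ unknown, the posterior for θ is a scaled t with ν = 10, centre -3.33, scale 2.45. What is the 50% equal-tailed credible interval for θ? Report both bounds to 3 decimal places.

[-5.045, -1.615]

The t_10 distribution is symmetric; the 50% interval is -3.33 ± t·2.45 with t_{0.75,10} = 0.700.
Half-width: 0.700 × 2.45 = 1.715.
-3.33 − 1.715 = -5.045; -3.33 + 1.715 = -1.615.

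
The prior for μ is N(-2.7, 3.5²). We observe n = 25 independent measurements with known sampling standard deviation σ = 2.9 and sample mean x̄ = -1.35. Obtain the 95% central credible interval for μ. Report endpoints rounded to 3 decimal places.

[-2.508, -0.265]

Posterior precision = 1/3.5² + 25/2.9² = 0.0816 + 2.9727 = 3.0543, so posterior SD = 0.5722.
Posterior mean = (-2.7/3.5² + 25·-1.35/2.9²) / 3.0543 = -1.3861.
Interval: -1.3861 ± 1.960 × 0.5722 → [-2.508, -0.265].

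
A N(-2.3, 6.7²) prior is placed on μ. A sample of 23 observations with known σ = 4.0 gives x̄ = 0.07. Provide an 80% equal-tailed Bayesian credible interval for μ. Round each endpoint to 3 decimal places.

Posterior precision = 1/6.7² + 23/4.0² = 0.0223 + 1.4375 = 1.4598, so posterior SD = 0.8277.
Posterior mean = (-2.3/6.7² + 23·0.07/4.0²) / 1.4598 = 0.0338.
Interval: 0.0338 ± 1.282 × 0.8277 → [-1.027, 1.095].

[-1.027, 1.095]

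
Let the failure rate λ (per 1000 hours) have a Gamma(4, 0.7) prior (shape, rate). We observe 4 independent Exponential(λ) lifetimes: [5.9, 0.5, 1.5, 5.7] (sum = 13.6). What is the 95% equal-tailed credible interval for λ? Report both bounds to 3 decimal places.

[0.242, 1.009]

Posterior: Gamma(4+4, 0.7+13.6) = Gamma(8, 14.3) (shape, rate).
Equal-tailed 95% interval: Gamma(8, 14.3) quantiles at 0.025 and 0.975.
Posterior mean ≈ 0.559, SD ≈ 0.198; a Normal approximation gives roughly [0.172, 0.947].
Exact: lower = 0.242; upper = 1.009.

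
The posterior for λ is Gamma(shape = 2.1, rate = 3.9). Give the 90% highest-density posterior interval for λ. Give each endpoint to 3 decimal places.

The posterior is unimodal and skewed, so the HPD interval has equal density at both endpoints and is the shortest 90% interval.
Solving f(0.028) = f(1.049) with F(1.049) − F(0.028) = 0.90 gives [0.028, 1.049].
For comparison, the equal-tailed interval is [0.102, 1.258]; the HPD is narrower and shifted toward the mode.

[0.028, 1.049]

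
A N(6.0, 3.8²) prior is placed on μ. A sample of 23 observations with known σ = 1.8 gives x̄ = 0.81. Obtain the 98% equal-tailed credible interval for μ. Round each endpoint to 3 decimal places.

[-0.009, 1.729]

Posterior precision = 1/3.8² + 23/1.8² = 0.0693 + 7.0988 = 7.1680, so posterior SD = 0.3735.
Posterior mean = (6.0/3.8² + 23·0.81/1.8²) / 7.1680 = 0.8601.
Interval: 0.8601 ± 2.326 × 0.3735 → [-0.009, 1.729].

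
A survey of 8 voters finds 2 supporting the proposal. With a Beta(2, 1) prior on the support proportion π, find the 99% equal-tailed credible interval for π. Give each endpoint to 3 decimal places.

Posterior: Beta(2+2, 1+6) = Beta(4, 7).
Equal-tailed 99% interval: the 0.005 and 0.995 quantiles of Beta(4, 7).
Posterior mean ≈ 0.364, SD ≈ 0.139; a Normal approximation gives roughly [0.006, 0.721].
Exact: F⁻¹(0.005) = 0.077; F⁻¹(0.995) = 0.735.

[0.077, 0.735]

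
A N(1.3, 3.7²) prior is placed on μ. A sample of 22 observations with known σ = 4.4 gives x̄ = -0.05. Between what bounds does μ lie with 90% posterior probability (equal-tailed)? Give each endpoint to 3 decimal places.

[-1.464, 1.527]

Posterior precision = 1/3.7² + 22/4.4² = 0.0730 + 1.1364 = 1.2094, so posterior SD = 0.9093.
Posterior mean = (1.3/3.7² + 22·-0.05/4.4²) / 1.2094 = 0.0315.
Interval: 0.0315 ± 1.645 × 0.9093 → [-1.464, 1.527].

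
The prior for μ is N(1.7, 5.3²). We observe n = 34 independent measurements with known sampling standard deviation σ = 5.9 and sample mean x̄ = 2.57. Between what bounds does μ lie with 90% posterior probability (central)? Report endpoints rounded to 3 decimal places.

Posterior precision = 1/5.3² + 34/5.9² = 0.0356 + 0.9767 = 1.0123, so posterior SD = 0.9939.
Posterior mean = (1.7/5.3² + 34·2.57/5.9²) / 1.0123 = 2.5394.
Interval: 2.5394 ± 1.645 × 0.9939 → [0.905, 4.174].

[0.905, 4.174]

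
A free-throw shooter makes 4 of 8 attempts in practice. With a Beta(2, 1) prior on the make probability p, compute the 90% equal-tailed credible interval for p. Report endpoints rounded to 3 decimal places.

[0.304, 0.778]

Posterior: Beta(2+4, 1+4) = Beta(6, 5).
Equal-tailed 90% interval: the 0.05 and 0.95 quantiles of Beta(6, 5).
Posterior mean ≈ 0.545, SD ≈ 0.144; a Normal approximation gives roughly [0.309, 0.782].
Exact: F⁻¹(0.05) = 0.304; F⁻¹(0.95) = 0.778.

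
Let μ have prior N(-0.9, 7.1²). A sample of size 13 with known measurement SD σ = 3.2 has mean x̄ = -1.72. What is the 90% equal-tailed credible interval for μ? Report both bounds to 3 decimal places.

[-3.156, -0.259]

Posterior precision = 1/7.1² + 13/3.2² = 0.0198 + 1.2695 = 1.2894, so posterior SD = 0.8807.
Posterior mean = (-0.9/7.1² + 13·-1.72/3.2²) / 1.2894 = -1.7074.
Interval: -1.7074 ± 1.645 × 0.8807 → [-3.156, -0.259].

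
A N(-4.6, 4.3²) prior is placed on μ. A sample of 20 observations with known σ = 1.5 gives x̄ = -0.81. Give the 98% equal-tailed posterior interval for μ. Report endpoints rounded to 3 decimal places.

Posterior precision = 1/4.3² + 20/1.5² = 0.0541 + 8.8889 = 8.9430, so posterior SD = 0.3344.
Posterior mean = (-4.6/4.3² + 20·-0.81/1.5²) / 8.9430 = -0.8329.
Interval: -0.8329 ± 2.326 × 0.3344 → [-1.611, -0.055].

[-1.611, -0.055]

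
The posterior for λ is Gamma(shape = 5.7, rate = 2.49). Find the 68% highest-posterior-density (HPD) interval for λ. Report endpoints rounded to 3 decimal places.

The posterior is unimodal and skewed, so the HPD interval has equal density at both endpoints and is the shortest 68% interval.
Solving f(1.138) = f(2.911) with F(2.911) − F(1.138) = 0.68 gives [1.138, 2.911].
For comparison, the equal-tailed interval is [1.363, 3.214]; the HPD is narrower and shifted toward the mode.

[1.138, 2.911]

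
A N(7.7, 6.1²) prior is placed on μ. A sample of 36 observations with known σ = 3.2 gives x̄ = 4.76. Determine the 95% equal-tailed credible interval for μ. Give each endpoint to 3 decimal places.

[3.741, 5.824]

Posterior precision = 1/6.1² + 36/3.2² = 0.0269 + 3.5156 = 3.5425, so posterior SD = 0.5313.
Posterior mean = (7.7/6.1² + 36·4.76/3.2²) / 3.5425 = 4.7823.
Interval: 4.7823 ± 1.960 × 0.5313 → [3.741, 5.824].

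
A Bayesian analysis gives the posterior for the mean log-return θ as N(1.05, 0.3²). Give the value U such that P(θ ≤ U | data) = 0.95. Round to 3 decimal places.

1.543

Need U with P(θ ≤ U) = 0.95: U = 1.05 + z_{0.05}·0.3.
z = 1.645; U = 1.05 + 1.645 × 0.3 = 1.543.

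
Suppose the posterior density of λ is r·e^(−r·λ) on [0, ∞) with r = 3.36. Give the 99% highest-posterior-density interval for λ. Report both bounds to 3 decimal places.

[0.000, 1.371]

The exponential density is strictly decreasing on [0, ∞), so the HPD interval is anchored at 0: [0, q] with P(λ ≤ q) = 0.99.
q = −ln(1 − 0.99) / 3.36 = 4.6052 / 3.36 = 1.371.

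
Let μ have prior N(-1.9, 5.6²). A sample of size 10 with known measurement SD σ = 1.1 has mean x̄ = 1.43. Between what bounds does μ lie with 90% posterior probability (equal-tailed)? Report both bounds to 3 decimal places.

[0.846, 1.988]

Posterior precision = 1/5.6² + 10/1.1² = 0.0319 + 8.2645 = 8.2964, so posterior SD = 0.3472.
Posterior mean = (-1.9/5.6² + 10·1.43/1.1²) / 8.2964 = 1.4172.
Interval: 1.4172 ± 1.645 × 0.3472 → [0.846, 1.988].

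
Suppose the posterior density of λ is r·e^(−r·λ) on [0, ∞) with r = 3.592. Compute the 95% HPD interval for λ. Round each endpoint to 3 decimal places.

[0.000, 0.834]

The exponential density is strictly decreasing on [0, ∞), so the HPD interval is anchored at 0: [0, q] with P(λ ≤ q) = 0.95.
q = −ln(1 − 0.95) / 3.592 = 2.9957 / 3.592 = 0.834.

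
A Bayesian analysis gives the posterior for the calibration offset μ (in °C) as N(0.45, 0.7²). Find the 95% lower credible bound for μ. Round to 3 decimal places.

Need L with P(μ ≥ L) = 0.95: L = 0.45 − z_{0.05}·0.7.
z = 1.645; L = 0.45 − 1.645 × 0.7 = -0.701.

-0.701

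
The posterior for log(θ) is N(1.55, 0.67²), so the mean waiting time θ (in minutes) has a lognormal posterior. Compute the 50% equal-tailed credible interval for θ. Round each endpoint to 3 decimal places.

On the log scale the 50% interval is 1.55 ± 0.674 × 0.67 = [1.0981, 2.0019].
Exponentiate: [e^1.0981, e^2.0019] = [2.998, 7.403].

[2.998, 7.403]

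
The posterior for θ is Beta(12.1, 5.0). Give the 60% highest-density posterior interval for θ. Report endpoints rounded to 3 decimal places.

[0.638, 0.819]

The posterior is unimodal and skewed, so the HPD interval has equal density at both endpoints and is the shortest 60% interval.
Solving f(0.638) = f(0.819) with F(0.819) − F(0.638) = 0.60 gives [0.638, 0.819].
For comparison, the equal-tailed interval is [0.618, 0.802]; the HPD is narrower and shifted toward the mode.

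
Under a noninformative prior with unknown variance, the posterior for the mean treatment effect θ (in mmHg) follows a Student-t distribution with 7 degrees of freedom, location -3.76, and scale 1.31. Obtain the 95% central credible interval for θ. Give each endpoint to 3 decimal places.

The t_7 distribution is symmetric; the 95% interval is -3.76 ± t·1.31 with t_{0.975,7} = 2.365.
Half-width: 2.365 × 1.31 = 3.098.
-3.76 − 3.098 = -6.858; -3.76 + 3.098 = -0.662.

[-6.858, -0.662]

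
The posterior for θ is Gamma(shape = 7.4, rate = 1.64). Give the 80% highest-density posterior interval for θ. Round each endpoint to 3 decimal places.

[2.227, 6.261]

The posterior is unimodal and skewed, so the HPD interval has equal density at both endpoints and is the shortest 80% interval.
Solving f(2.227) = f(6.261) with F(6.261) − F(2.227) = 0.80 gives [2.227, 6.261].
For comparison, the equal-tailed interval is [2.559, 6.725]; the HPD is narrower and shifted toward the mode.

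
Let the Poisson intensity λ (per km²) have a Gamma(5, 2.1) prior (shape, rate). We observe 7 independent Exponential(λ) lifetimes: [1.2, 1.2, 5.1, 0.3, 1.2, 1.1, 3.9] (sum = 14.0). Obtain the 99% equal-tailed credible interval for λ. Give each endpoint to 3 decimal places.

Posterior: Gamma(5+7, 2.1+14.0) = Gamma(12, 16.1) (shape, rate).
Equal-tailed 99% interval: Gamma(12, 16.1) quantiles at 0.005 and 0.995.
Posterior mean ≈ 0.745, SD ≈ 0.215; a Normal approximation gives roughly [0.191, 1.300].
Exact: lower = 0.307; upper = 1.415.

[0.307, 1.415]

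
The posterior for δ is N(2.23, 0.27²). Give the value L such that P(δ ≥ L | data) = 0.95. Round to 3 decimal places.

1.786

Need L with P(δ ≥ L) = 0.95: L = 2.23 − z_{0.05}·0.27.
z = 1.645; L = 2.23 − 1.645 × 0.27 = 1.786.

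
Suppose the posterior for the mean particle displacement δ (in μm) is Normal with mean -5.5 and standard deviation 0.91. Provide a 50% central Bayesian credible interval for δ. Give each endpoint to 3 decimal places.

The posterior is symmetric, so the 50% equal-tailed interval is δ = -5.5 ± z·0.91 with z = 0.674.
Half-width: 0.674 × 0.91 = 0.614.
-5.5 − 0.614 = -6.114; -5.5 + 0.614 = -4.886.

[-6.114, -4.886]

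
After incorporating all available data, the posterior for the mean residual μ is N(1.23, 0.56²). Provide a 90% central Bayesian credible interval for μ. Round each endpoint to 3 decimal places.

The posterior is symmetric, so the 90% equal-tailed interval is μ = 1.23 ± z·0.56 with z = 1.645.
Half-width: 1.645 × 0.56 = 0.921.
1.23 − 0.921 = 0.309; 1.23 + 0.921 = 2.151.

[0.309, 2.151]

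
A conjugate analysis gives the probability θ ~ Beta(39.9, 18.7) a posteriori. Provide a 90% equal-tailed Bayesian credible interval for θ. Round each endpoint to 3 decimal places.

Posterior: Beta(39.9, 18.7).
Equal-tailed 90% interval: the 0.05 and 0.95 quantiles of Beta(39.9, 18.7).
Posterior mean ≈ 0.681, SD ≈ 0.060; a Normal approximation gives roughly [0.582, 0.780].
Exact: F⁻¹(0.05) = 0.578; F⁻¹(0.95) = 0.777.

[0.578, 0.777]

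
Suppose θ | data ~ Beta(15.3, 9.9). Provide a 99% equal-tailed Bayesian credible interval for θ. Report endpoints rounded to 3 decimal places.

[0.355, 0.829]

Posterior: Beta(15.3, 9.9).
Equal-tailed 99% interval: the 0.005 and 0.995 quantiles of Beta(15.3, 9.9).
Posterior mean ≈ 0.607, SD ≈ 0.095; a Normal approximation gives roughly [0.361, 0.853].
Exact: F⁻¹(0.005) = 0.355; F⁻¹(0.995) = 0.829.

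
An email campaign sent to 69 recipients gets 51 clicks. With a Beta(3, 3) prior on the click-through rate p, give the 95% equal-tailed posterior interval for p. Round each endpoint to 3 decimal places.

[0.614, 0.815]

Posterior: Beta(3+51, 3+18) = Beta(54, 21).
Equal-tailed 95% interval: the 0.025 and 0.975 quantiles of Beta(54, 21).
Posterior mean ≈ 0.720, SD ≈ 0.052; a Normal approximation gives roughly [0.619, 0.821].
Exact: F⁻¹(0.025) = 0.614; F⁻¹(0.975) = 0.815.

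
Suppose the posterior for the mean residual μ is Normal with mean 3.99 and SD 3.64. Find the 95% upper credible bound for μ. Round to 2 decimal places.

9.98

Need U with P(μ ≤ U) = 0.95: U = 3.99 + z_{0.05}·3.64.
z = 1.645; U = 3.99 + 1.645 × 3.64 = 9.98.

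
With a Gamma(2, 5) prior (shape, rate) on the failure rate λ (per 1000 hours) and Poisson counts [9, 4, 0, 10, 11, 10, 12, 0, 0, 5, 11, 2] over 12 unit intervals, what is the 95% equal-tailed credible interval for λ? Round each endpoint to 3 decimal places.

Posterior: Gamma(2+74, 5+12) = Gamma(76, 17) (shape, rate).
Equal-tailed 95% interval: Gamma(76, 17) quantiles at 0.025 and 0.975.
Posterior mean ≈ 4.471, SD ≈ 0.513; a Normal approximation gives roughly [3.465, 5.476].
Exact: lower = 3.522; upper = 5.530.

[3.522, 5.530]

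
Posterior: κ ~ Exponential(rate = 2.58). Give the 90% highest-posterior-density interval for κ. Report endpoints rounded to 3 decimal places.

[0.000, 0.892]

The exponential density is strictly decreasing on [0, ∞), so the HPD interval is anchored at 0: [0, q] with P(κ ≤ q) = 0.90.
q = −ln(1 − 0.90) / 2.58 = 2.3026 / 2.58 = 0.892.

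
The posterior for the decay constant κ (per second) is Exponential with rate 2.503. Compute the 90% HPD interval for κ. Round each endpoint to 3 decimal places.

[0.000, 0.920]

The exponential density is strictly decreasing on [0, ∞), so the HPD interval is anchored at 0: [0, q] with P(κ ≤ q) = 0.90.
q = −ln(1 − 0.90) / 2.503 = 2.3026 / 2.503 = 0.920.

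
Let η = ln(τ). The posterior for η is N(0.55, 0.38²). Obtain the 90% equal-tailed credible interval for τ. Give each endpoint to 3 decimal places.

[0.928, 3.238]

On the log scale the 90% interval is 0.55 ± 1.645 × 0.38 = [-0.0750, 1.1750].
Exponentiate: [e^-0.0750, e^1.1750] = [0.928, 3.238].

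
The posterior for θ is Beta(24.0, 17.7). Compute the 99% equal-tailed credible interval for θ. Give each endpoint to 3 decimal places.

[0.378, 0.759]

Posterior: Beta(24.0, 17.7).
Equal-tailed 99% interval: the 0.005 and 0.995 quantiles of Beta(24.0, 17.7).
Posterior mean ≈ 0.576, SD ≈ 0.076; a Normal approximation gives roughly [0.381, 0.770].
Exact: F⁻¹(0.005) = 0.378; F⁻¹(0.995) = 0.759.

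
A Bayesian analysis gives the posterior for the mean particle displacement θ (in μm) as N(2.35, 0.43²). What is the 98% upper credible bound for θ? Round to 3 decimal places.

Need U with P(θ ≤ U) = 0.98: U = 2.35 + z_{0.02}·0.43.
z = 2.054; U = 2.35 + 2.054 × 0.43 = 3.233.

3.233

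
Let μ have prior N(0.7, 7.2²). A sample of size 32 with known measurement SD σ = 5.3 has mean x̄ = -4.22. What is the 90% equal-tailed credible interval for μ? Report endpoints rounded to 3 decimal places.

[-5.666, -2.610]

Posterior precision = 1/7.2² + 32/5.3² = 0.0193 + 1.1392 = 1.1585, so posterior SD = 0.9291.
Posterior mean = (0.7/7.2² + 32·-4.22/5.3²) / 1.1585 = -4.1381.
Interval: -4.1381 ± 1.645 × 0.9291 → [-5.666, -2.610].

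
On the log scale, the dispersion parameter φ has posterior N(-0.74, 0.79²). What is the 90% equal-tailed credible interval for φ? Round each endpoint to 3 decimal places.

[0.130, 1.750]

On the log scale the 90% interval is -0.74 ± 1.645 × 0.79 = [-2.0394, 0.5594].
Exponentiate: [e^-2.0394, e^0.5594] = [0.130, 1.750].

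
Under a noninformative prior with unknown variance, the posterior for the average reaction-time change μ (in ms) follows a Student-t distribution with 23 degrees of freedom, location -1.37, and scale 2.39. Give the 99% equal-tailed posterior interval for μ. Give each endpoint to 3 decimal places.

The t_23 distribution is symmetric; the 99% interval is -1.37 ± t·2.39 with t_{0.995,23} = 2.807.
Half-width: 2.807 × 2.39 = 6.710.
-1.37 − 6.710 = -8.080; -1.37 + 6.710 = 5.340.

[-8.080, 5.340]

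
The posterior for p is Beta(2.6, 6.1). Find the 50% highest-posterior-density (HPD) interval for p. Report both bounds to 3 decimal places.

[0.148, 0.350]

The posterior is unimodal and skewed, so the HPD interval has equal density at both endpoints and is the shortest 50% interval.
Solving f(0.148) = f(0.350) with F(0.350) − F(0.148) = 0.50 gives [0.148, 0.350].
For comparison, the equal-tailed interval is [0.187, 0.395]; the HPD is narrower and shifted toward the mode.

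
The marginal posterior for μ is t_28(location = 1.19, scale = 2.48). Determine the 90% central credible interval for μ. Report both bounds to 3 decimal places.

The t_28 distribution is symmetric; the 90% interval is 1.19 ± t·2.48 with t_{0.95,28} = 1.701.
Half-width: 1.701 × 2.48 = 4.219.
1.19 − 4.219 = -3.029; 1.19 + 4.219 = 5.409.

[-3.029, 5.409]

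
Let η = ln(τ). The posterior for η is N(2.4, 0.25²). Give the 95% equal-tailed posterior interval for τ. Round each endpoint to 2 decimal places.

[6.75, 17.99]

On the log scale the 95% interval is 2.4 ± 1.960 × 0.25 = [1.9100, 2.8900].
Exponentiate: [e^1.9100, e^2.8900] = [6.75, 17.99].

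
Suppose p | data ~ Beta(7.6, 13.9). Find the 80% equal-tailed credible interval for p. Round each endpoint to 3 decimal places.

[0.226, 0.487]

Posterior: Beta(7.6, 13.9).
Equal-tailed 80% interval: the 0.1 and 0.9 quantiles of Beta(7.6, 13.9).
Posterior mean ≈ 0.353, SD ≈ 0.101; a Normal approximation gives roughly [0.224, 0.483].
Exact: F⁻¹(0.1) = 0.226; F⁻¹(0.9) = 0.487.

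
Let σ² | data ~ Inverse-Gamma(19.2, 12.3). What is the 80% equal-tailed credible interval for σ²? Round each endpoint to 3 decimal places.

[0.492, 0.889]

Inverse-Gamma(19.2, 12.3) quantiles: F⁻¹(0.1) and F⁻¹(0.9).
Equivalently, 1/σ² ~ Gamma(19.2, rate = 12.3); invert its 0.9 and 0.1 quantiles.
Posterior mean ≈ 0.676, SD ≈ 0.163; a Normal approximation gives roughly [0.467, 0.885].
Exact: lower = 0.492; upper = 0.889.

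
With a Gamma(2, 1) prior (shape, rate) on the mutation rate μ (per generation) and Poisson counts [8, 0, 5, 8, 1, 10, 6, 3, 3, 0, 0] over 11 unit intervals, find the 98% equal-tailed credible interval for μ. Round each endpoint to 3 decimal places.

[2.642, 5.269]

Posterior: Gamma(2+44, 1+11) = Gamma(46, 12) (shape, rate).
Equal-tailed 98% interval: Gamma(46, 12) quantiles at 0.01 and 0.99.
Posterior mean ≈ 3.833, SD ≈ 0.565; a Normal approximation gives roughly [2.518, 5.148].
Exact: lower = 2.642; upper = 5.269.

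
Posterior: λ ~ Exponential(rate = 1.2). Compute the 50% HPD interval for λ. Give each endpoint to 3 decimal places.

[0.000, 0.578]

The exponential density is strictly decreasing on [0, ∞), so the HPD interval is anchored at 0: [0, q] with P(λ ≤ q) = 0.50.
q = −ln(1 − 0.50) / 1.2 = 0.6931 / 1.2 = 0.578.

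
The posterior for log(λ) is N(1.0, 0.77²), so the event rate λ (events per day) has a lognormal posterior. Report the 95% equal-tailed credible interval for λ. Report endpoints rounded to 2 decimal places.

[0.60, 12.29]

On the log scale the 95% interval is 1.0 ± 1.960 × 0.77 = [-0.5092, 2.5092].
Exponentiate: [e^-0.5092, e^2.5092] = [0.60, 12.29].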